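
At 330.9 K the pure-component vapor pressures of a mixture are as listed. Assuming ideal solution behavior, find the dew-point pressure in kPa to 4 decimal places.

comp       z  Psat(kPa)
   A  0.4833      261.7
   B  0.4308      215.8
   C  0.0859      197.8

Pdew = 233.7901 kPa

At the dew point ψ → 1, so Σzᵢ/Kᵢ = 1 with Kᵢ = Pᵢˢᵃᵗ/P ⇒ 1/P = Σzᵢ/Pᵢˢᵃᵗ.
1/P = 0.4833/261.7 + 0.4308/215.8 + 0.0859/197.8 = 0.0042773 ⇒ P = 233.7901 kPa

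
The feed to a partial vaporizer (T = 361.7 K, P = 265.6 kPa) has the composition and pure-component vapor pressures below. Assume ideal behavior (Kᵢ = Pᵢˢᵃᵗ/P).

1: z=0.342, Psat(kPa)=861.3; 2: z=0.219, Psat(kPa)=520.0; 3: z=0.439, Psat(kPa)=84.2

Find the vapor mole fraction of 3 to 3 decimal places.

Raoult's law: Kᵢ = Pᵢˢᵃᵗ/P = Pᵢˢᵃᵗ/265.6.
  K_1 = 861.3/265.6 = 3.24285, K_2 = 520.0/265.6 = 1.95783, K_3 = 84.2/265.6 = 0.31702
Let ψ = V/F and solve Σ zᵢ(Kᵢ−1)/(1+ψ(Kᵢ−1)) = 0.
Check two-phase: ΣzᵢKᵢ = 1.677 > 1 and Σzᵢ/Kᵢ = 1.602 > 1, so g(0) = 0.677 > 0 and g(1) = -0.602 < 0.
Newton iteration, ψ⁰ = 0.5:
  ψ = 0.500: g = 0.0481, g' = -0.946 → ψ = 0.551
Converged at ψ = 0.551.
Compositions from xᵢ = zᵢ/(1+ψ(Kᵢ−1)), yᵢ = Kᵢxᵢ:
  1: x = 0.153, y = 0.496
  2: x = 0.143, y = 0.281
  3: x = 0.704, y = 0.223

y_3 = 0.223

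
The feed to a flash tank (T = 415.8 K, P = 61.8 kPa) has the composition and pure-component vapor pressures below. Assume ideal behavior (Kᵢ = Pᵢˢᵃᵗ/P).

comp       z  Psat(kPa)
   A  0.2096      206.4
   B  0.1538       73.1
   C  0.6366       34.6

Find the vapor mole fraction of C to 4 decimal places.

y_C = 0.4077

Raoult's law: Kᵢ = Pᵢˢᵃᵗ/P = Pᵢˢᵃᵗ/61.8.
  K_A = 206.4/61.8 = 3.339806, K_B = 73.1/61.8 = 1.182848, K_C = 34.6/61.8 = 0.559871
Material balance + equilibrium reduce to Σ zᵢ(Kᵢ−1)/(1+V/F(Kᵢ−1)) = 0.
Feasibility: ΣzᵢKᵢ = 1.2384, Σzᵢ/Kᵢ = 1.3298 — both > 1, two phases present.
Iterate (Newton) starting at V/F = 0.5:
  V/F = 0.5000: g = -0.10747, g' = -0.4508 → V/F = 0.2616
  V/F = 0.2616: g = 0.01442, g' = -0.6037 → V/F = 0.2855
  V/F = 0.2855: g = 0.00031, g' = -0.5784 → V/F = 0.2860
Converged at V/F = 0.2860.
Compositions from xᵢ = zᵢ/(1+V/F(Kᵢ−1)), yᵢ = Kᵢxᵢ:
  A: x = 0.1256, y = 0.4194
  B: x = 0.1462, y = 0.1729
  C: x = 0.7283, y = 0.4077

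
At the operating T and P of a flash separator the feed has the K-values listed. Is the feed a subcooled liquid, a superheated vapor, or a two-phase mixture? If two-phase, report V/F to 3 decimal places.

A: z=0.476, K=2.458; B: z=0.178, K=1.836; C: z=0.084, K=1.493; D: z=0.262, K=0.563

superheated vapor

ΣzᵢKᵢ = 1.770; Σzᵢ/Kᵢ = 0.812.
Since Σzᵢ/Kᵢ < 1 the mixture is above its dew point — single vapor phase.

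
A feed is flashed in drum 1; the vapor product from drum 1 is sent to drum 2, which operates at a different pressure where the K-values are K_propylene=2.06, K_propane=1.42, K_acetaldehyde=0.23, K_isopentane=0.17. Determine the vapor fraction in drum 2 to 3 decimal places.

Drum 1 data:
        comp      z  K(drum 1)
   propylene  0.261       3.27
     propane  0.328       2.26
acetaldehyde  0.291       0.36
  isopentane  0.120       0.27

Drum 1:
Newton iteration, ψ₁⁰ = 0.44:
  ψ₁ = 0.440: g = 0.1740, g' = -0.922 → ψ₁ = 0.629
  ψ₁ = 0.629: g = 0.0011, g' = -0.943 → ψ₁ = 0.630
Converged at ψ₁ = 0.630.
Drum-1 compositions:
  propylene: x = 0.107, y = 0.351
  propane: x = 0.183, y = 0.413
  acetaldehyde: x = 0.488, y = 0.176
  isopentane: x = 0.222, y = 0.060
Drum-2 feed = drum-1 vapor: z₂ = (0.3512, 0.4133, 0.1755, 0.0600).
Drum 2:
Newton iteration, ψ₂⁰ = 0.37:
  ψ₂ = 0.370: g = 0.1568, g' = -0.548 → ψ₂ = 0.656
  ψ₂ = 0.656: g = -0.0269, g' = -0.807 → ψ₂ = 0.623
  ψ₂ = 0.623: g = -0.0010, g' = -0.750 → ψ₂ = 0.622
Converged at ψ₂ = 0.622.
  propylene: x = 0.212, y = 0.436
  propane: x = 0.328, y = 0.465
  acetaldehyde: x = 0.337, y = 0.077
  isopentane: x = 0.124, y = 0.021

V/F (drum 2) = 0.622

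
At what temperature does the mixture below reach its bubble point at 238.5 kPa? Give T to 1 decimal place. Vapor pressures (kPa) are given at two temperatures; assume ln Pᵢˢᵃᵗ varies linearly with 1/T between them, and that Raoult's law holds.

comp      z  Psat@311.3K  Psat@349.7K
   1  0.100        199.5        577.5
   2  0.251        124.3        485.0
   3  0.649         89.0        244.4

Bubble-point temperature: ΣzᵢPᵢˢᵃᵗ(T) = P. Interpolate ln Pᵢˢᵃᵗ = aᵢ + bᵢ/T.
  T = 311.3 K: ΣzᵢPᵢˢᵃᵗ = 108.91 kPa
  T = 349.7 K: ΣzᵢPᵢˢᵃᵗ = 338.10 kPa
  T = 330.5 K: ΣzᵢPᵢˢᵃᵗ = 197.69 kPa
  T = 340.1 K: ΣzᵢPᵢˢᵃᵗ = 260.31 kPa
  T = 335.3 K: ΣzᵢPᵢˢᵃᵗ = 227.25 kPa
  T = 337.7 K: ΣzᵢPᵢˢᵃᵗ = 243.33 kPa
Interpolating between 335.3 K and 337.7 K gives T ≈ 337.0 K.

T = 337.0 K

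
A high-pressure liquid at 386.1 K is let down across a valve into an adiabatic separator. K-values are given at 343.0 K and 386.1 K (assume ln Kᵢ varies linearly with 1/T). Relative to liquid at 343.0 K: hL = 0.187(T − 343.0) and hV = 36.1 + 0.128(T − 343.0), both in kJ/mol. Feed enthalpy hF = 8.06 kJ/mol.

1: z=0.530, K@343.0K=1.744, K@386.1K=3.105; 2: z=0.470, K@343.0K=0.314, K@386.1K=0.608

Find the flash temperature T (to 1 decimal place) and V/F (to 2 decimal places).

Adiabatic flash: solve Rachford–Rice at each trial T, then check hF = ψ·hV(T) + (1−ψ)·hL(T).
  T = 343.0 K: K = (1.744, 0.314), RR gives ψ = 0.141, H_out = 5.086 kJ/mol
  T = 386.1 K: K = (3.105, 0.608), RR gives ψ = 1.000, H_out = 41.617 kJ/mol
  T = 364.6 K: K = (2.369, 0.446), RR gives ψ = 0.613, H_out = 25.390 kJ/mol
  T = 353.8 K: K = (2.042, 0.376), RR gives ψ = 0.399, H_out = 16.153 kJ/mol
  T = 348.4 K: K = (1.889, 0.344), RR gives ψ = 0.280, H_out = 11.018 kJ/mol
  T = 345.7 K: K = (1.816, 0.329), RR gives ψ = 0.214, H_out = 8.182 kJ/mol
  T = 344.4 K: K = (1.781, 0.322), RR gives ψ = 0.180, H_out = 6.728 kJ/mol
Linear interpolation between T = 344.4 (H_out = 6.728) and T = 345.7 (H_out = 8.182) on hF = 8.06 gives T ≈ 345.6 K, at which ψ = 0.21.

T = 345.6 K, V/F = 0.21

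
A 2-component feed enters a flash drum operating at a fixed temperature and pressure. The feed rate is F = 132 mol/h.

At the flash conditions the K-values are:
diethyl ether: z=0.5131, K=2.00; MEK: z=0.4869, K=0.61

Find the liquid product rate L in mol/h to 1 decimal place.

L = 22.6 mol/h

Rachford–Rice: g(ψ) = Σ zᵢ(Kᵢ−1)/(1+ψ(Kᵢ−1)) = 0.
Feasibility: ΣzᵢKᵢ = 1.3232, Σzᵢ/Kᵢ = 1.0547 — both > 1, two phases present.
Newton–Raphson from ψ = 0.5:
  ψ = 0.5000: g = 0.10618, g' = -0.3423 → ψ = 0.8102
  ψ = 0.8102: g = 0.00585, g' = -0.3149 → ψ = 0.8287
Converged at ψ = 0.8287.
Then V = ψ·F = 0.8287·132 = 109.4 mol/h and L = F − V = 22.6 mol/h.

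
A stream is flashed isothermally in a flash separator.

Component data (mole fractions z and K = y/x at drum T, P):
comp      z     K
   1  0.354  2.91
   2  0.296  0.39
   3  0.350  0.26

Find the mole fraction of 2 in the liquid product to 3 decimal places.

Material balance + equilibrium reduce to Σ zᵢ(Kᵢ−1)/(1+V/F(Kᵢ−1)) = 0.
Feasibility: ΣzᵢKᵢ = 1.237, Σzᵢ/Kᵢ = 2.227 — both > 1, two phases present.
Newton–Raphson from V/F = 0.67:
  V/F = 0.670: g = -0.5225, g' = -1.317 → V/F = 0.273
  V/F = 0.273: g = -0.0972, g' = -1.017 → V/F = 0.178
  V/F = 0.178: g = 0.0039, g' = -1.112 → V/F = 0.181
Converged at V/F = 0.181.
Compositions from xᵢ = zᵢ/(1+V/F(Kᵢ−1)), yᵢ = Kᵢxᵢ:
  1: x = 0.263, y = 0.765
  2: x = 0.333, y = 0.130
  3: x = 0.404, y = 0.105

x_2 = 0.333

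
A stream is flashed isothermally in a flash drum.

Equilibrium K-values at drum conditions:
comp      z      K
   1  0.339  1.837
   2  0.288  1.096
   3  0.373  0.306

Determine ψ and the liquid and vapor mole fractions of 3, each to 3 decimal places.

Iterate (Newton) starting at ψ = 0.46:
  ψ = 0.460: g = -0.1489, g' = -0.514 → ψ = 0.170
  ψ = 0.170: g = -0.0180, g' = -0.416 → ψ = 0.127
Converged at ψ = 0.127.
Compositions from xᵢ = zᵢ/(1+ψ(Kᵢ−1)), yᵢ = Kᵢxᵢ:
  1: x = 0.306, y = 0.563
  2: x = 0.285, y = 0.312
  3: x = 0.409, y = 0.125

ψ = 0.127, x_3 = 0.409, y_3 = 0.125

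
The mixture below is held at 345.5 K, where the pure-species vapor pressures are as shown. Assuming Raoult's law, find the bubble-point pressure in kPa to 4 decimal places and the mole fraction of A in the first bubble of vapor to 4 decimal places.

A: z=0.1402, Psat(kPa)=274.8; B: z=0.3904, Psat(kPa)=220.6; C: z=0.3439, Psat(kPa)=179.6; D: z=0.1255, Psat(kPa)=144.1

At the bubble point ψ → 0, so ΣzᵢKᵢ = 1 with Kᵢ = Pᵢˢᵃᵗ/P ⇒ P = ΣzᵢPᵢˢᵃᵗ.
P = 0.1402·274.8 + 0.3904·220.6 + 0.3439·179.6 + 0.1255·144.1 = 204.4982 kPa
yᵢ = zᵢPᵢˢᵃᵗ/P ⇒ y_A = 0.1402·274.8/204.4982 = 0.1884

Pbub = 204.4982 kPa, y_A = 0.1884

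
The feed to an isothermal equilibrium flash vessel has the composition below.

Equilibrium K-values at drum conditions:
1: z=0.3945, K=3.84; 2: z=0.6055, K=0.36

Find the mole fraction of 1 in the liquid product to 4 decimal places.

Let β = V/F and solve Σ zᵢ(Kᵢ−1)/(1+β(Kᵢ−1)) = 0.
g(0) = ΣzᵢKᵢ − 1 = 0.7329 and g(1) = 1 − Σzᵢ/Kᵢ = -0.7847, so a root lies in (0, 1).
Binary case is linear: z₁(K₁−1)(1+β(K₂−1)) + z₂(K₂−1)(1+β(K₁−1)) = 0
⇒ β = [z₁(K₁−1)+z₂(K₂−1)] / [−(K₁−1)(K₂−1)] = 0.73286/1.81760 = 0.4032
Compositions from xᵢ = zᵢ/(1+β(Kᵢ−1)), yᵢ = Kᵢxᵢ:
  1: x = 0.1839, y = 0.7062
  2: x = 0.8161, y = 0.2938

x_1 = 0.1839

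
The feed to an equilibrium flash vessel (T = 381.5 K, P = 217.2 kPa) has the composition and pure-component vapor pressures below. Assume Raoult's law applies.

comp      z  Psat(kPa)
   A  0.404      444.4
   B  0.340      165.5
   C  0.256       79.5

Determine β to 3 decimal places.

β = 0.379

Raoult's law: Kᵢ = Pᵢˢᵃᵗ/P = Pᵢˢᵃᵗ/217.2.
  K_A = 444.4/217.2 = 2.04604, K_B = 165.5/217.2 = 0.76197, K_C = 79.5/217.2 = 0.36602
Material balance + equilibrium reduce to Σ zᵢ(Kᵢ−1)/(1+β(Kᵢ−1)) = 0.
Feasibility: ΣzᵢKᵢ = 1.179, Σzᵢ/Kᵢ = 1.343 — both > 1, two phases present.
Iterate (Newton) starting at β = 0.5:
  β = 0.500: g = -0.0520, g' = -0.436 → β = 0.381
  β = 0.381: g = -0.0007, g' = -0.428 → β = 0.379
Converged at β = 0.379.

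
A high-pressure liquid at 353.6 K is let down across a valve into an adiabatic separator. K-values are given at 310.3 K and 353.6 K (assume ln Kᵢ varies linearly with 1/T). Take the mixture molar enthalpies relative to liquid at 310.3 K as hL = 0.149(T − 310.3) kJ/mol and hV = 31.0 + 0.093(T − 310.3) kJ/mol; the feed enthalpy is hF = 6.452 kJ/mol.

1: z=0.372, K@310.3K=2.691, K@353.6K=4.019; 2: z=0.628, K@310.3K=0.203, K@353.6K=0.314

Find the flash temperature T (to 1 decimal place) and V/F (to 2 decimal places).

T = 320.2 K, V/F = 0.16

Adiabatic flash: solve Rachford–Rice at each trial T, then check hF = ψ·hV(T) + (1−ψ)·hL(T).
  T = 310.3 K: K = (2.691, 0.203), RR gives ψ = 0.095, H_out = 2.957 kJ/mol
  T = 353.6 K: K = (4.019, 0.314), RR gives ψ = 0.334, H_out = 16.003 kJ/mol
  T = 332.0 K: K = (3.333, 0.256), RR gives ψ = 0.231, H_out = 10.114 kJ/mol
  T = 321.1 K: K = (3.004, 0.229), RR gives ψ = 0.169, H_out = 6.748 kJ/mol
  T = 315.7 K: K = (2.846, 0.216), RR gives ψ = 0.134, H_out = 4.923 kJ/mol
  T = 318.4 K: K = (2.925, 0.222), RR gives ψ = 0.152, H_out = 5.851 kJ/mol
  T = 319.8 K: K = (2.966, 0.226), RR gives ψ = 0.161, H_out = 6.320 kJ/mol
Linear interpolation between T = 319.8 (H_out = 6.320) and T = 321.1 (H_out = 6.748) on hF = 6.452 gives T ≈ 320.2 K, at which ψ = 0.16.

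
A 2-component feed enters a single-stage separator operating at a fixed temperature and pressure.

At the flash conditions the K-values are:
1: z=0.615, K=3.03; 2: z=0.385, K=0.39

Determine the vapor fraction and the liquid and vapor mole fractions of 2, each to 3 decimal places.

Material balance + equilibrium reduce to Σ zᵢ(Kᵢ−1)/(1+ψ(Kᵢ−1)) = 0.
g(0) = ΣzᵢKᵢ − 1 = 1.014 and g(1) = 1 − Σzᵢ/Kᵢ = -0.190, so a root lies in (0, 1).
Binary case is linear: z₁(K₁−1)(1+ψ(K₂−1)) + z₂(K₂−1)(1+ψ(K₁−1)) = 0
⇒ ψ = [z₁(K₁−1)+z₂(K₂−1)] / [−(K₁−1)(K₂−1)] = 1.0136/1.2383 = 0.819
Compositions from xᵢ = zᵢ/(1+ψ(Kᵢ−1)), yᵢ = Kᵢxᵢ:
  1: x = 0.231, y = 0.700
  2: x = 0.769, y = 0.300

ψ = 0.819, x_2 = 0.769, y_2 = 0.300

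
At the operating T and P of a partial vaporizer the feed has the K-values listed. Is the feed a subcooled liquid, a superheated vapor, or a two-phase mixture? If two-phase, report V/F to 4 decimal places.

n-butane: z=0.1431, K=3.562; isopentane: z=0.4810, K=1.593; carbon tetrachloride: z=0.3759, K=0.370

two-phase, V/F = 0.5580

ΣzᵢKᵢ = 1.4150; Σzᵢ/Kᵢ = 1.3581.
Both exceed 1, so a two-phase solution exists.
Newton–Raphson from ψ = 0.5:
  ψ = 0.5000: g = 0.03501, g' = -0.5991 → ψ = 0.5584
  ψ = 0.5584: g = -0.00025, g' = -0.6095 → ψ = 0.5580
Converged at ψ = 0.5580.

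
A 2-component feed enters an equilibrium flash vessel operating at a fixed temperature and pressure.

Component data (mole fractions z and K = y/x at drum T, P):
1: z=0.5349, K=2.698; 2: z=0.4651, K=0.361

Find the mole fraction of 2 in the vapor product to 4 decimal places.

y_2 = 0.2623

Material balance + equilibrium reduce to Σ zᵢ(Kᵢ−1)/(1+ψ(Kᵢ−1)) = 0.
Check two-phase: ΣzᵢKᵢ = 1.6111 > 1 and Σzᵢ/Kᵢ = 1.4866 > 1, so g(0) = 0.6111 > 0 and g(1) = -0.4866 < 0.
Binary case is linear: z₁(K₁−1)(1+ψ(K₂−1)) + z₂(K₂−1)(1+ψ(K₁−1)) = 0
⇒ ψ = [z₁(K₁−1)+z₂(K₂−1)] / [−(K₁−1)(K₂−1)] = 0.61106/1.08502 = 0.5632
Compositions from xᵢ = zᵢ/(1+ψ(Kᵢ−1)), yᵢ = Kᵢxᵢ:
  1: x = 0.2734, y = 0.7377
  2: x = 0.7266, y = 0.2623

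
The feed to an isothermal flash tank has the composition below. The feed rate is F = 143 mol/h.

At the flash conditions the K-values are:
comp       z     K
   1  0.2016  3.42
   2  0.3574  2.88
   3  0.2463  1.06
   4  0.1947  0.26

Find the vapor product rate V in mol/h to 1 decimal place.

Rachford–Rice: g(β) = Σ zᵢ(Kᵢ−1)/(1+β(Kᵢ−1)) = 0.
Feasibility: ΣzᵢKᵢ = 2.0305, Σzᵢ/Kᵢ = 1.1642 — both > 1, two phases present.
Newton–Raphson from β = 0.5:
  β = 0.5000: g = 0.35276, g' = -0.8468 → β = 0.9166
  β = 0.9166: g = -0.03545, g' = -1.3151 → β = 0.8896
  β = 0.8896: g = -0.00147, g' = -1.2096 → β = 0.8884
Converged at β = 0.8884.
Then V = β·F = 0.8884·143 = 127.0 mol/h and L = F − V = 16.0 mol/h.

V = 127.0 mol/h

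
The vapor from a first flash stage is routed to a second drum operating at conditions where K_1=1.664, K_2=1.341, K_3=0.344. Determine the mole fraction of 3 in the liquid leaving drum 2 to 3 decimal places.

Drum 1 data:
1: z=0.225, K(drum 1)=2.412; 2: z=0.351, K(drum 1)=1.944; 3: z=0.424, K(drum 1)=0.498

x_3 (drum 2) = 0.414

Drum 1:
Let ψ₁ = V/F and solve Σ zᵢ(Kᵢ−1)/(1+ψ₁(Kᵢ−1)) = 0.
Feasibility: ΣzᵢKᵢ = 1.436, Σzᵢ/Kᵢ = 1.125 — both > 1, two phases present.
Newton–Raphson from ψ₁ = 0.68:
  ψ₁ = 0.680: g = 0.0407, g' = -0.479 → ψ₁ = 0.765
  ψ₁ = 0.765: g = -0.0004, g' = -0.491 → ψ₁ = 0.764
Converged at ψ₁ = 0.764.
Drum-1 compositions:
  1: x = 0.108, y = 0.261
  2: x = 0.204, y = 0.396
  3: x = 0.688, y = 0.343
Drum-2 feed = drum-1 vapor: z₂ = (0.2610, 0.3964, 0.3426).
Drum 2:
Material balance + equilibrium reduce to Σ zᵢ(Kᵢ−1)/(1+ψ₂(Kᵢ−1)) = 0.
Check two-phase: ΣzᵢKᵢ = 1.084 > 1 and Σzᵢ/Kᵢ = 1.448 > 1, so g(0) = 0.084 > 0 and g(1) = -0.448 < 0.
Newton–Raphson from ψ₂ = 0.59:
  ψ₂ = 0.590: g = -0.1295, g' = -0.484 → ψ₂ = 0.322
  ψ₂ = 0.322: g = -0.0204, g' = -0.353 → ψ₂ = 0.264
  ψ₂ = 0.264: g = -0.0004, g' = -0.338 → ψ₂ = 0.263
Converged at ψ₂ = 0.263.
  1: x = 0.222, y = 0.370
  2: x = 0.364, y = 0.488
  3: x = 0.414, y = 0.142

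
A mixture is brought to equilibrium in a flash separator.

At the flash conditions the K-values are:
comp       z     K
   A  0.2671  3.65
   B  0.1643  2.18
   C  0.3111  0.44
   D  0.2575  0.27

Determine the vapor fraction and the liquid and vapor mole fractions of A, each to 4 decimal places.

Rachford–Rice: g(ψ) = Σ zᵢ(Kᵢ−1)/(1+ψ(Kᵢ−1)) = 0.
Check two-phase: ΣzᵢKᵢ = 1.5395 > 1 and Σzᵢ/Kᵢ = 1.8093 > 1, so g(0) = 0.5395 > 0 and g(1) = -0.8093 < 0.
Iterate (Newton) starting at ψ = 0.5:
  ψ = 0.5000: g = -0.11162, g' = -0.9660 → ψ = 0.3844
  ψ = 0.3844: g = 0.00066, g' = -0.9921 → ψ = 0.3851
Converged at ψ = 0.3851.
Compositions from xᵢ = zᵢ/(1+ψ(Kᵢ−1)), yᵢ = Kᵢxᵢ:
  A: x = 0.1322, y = 0.4825
  B: x = 0.1130, y = 0.2463
  C: x = 0.3966, y = 0.1745
  D: x = 0.3582, y = 0.0967

ψ = 0.3851, x_A = 0.1322, y_A = 0.4825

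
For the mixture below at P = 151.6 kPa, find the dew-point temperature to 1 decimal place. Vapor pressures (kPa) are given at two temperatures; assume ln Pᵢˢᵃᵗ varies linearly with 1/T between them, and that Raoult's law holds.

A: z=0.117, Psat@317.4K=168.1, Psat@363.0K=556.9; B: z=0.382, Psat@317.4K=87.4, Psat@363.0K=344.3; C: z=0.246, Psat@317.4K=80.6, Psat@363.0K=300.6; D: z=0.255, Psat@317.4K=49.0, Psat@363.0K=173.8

T = 340.4 K

Dew-point temperature: Σzᵢ·P/Pᵢˢᵃᵗ(T) = 1. Interpolate ln Pᵢˢᵃᵗ = aᵢ + bᵢ/T.
  T = 317.4 K: ΣzᵢP/Pᵢˢᵃᵗ = 2.0198
  T = 363.0 K: ΣzᵢP/Pᵢˢᵃᵗ = 0.5465
  T = 340.2 K: ΣzᵢP/Pᵢˢᵃᵗ = 1.0053
  T = 351.6 K: ΣzᵢP/Pᵢˢᵃᵗ = 0.7339
  T = 345.9 K: ΣzᵢP/Pᵢˢᵃᵗ = 0.8567
  T = 343.0 K: ΣzᵢP/Pᵢˢᵃᵗ = 0.9287
Interpolating between 340.2 K and 343.0 K gives T ≈ 340.4 K.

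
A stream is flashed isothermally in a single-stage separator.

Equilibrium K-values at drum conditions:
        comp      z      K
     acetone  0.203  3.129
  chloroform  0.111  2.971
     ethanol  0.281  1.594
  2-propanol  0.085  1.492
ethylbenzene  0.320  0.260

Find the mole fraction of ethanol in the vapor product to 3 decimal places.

Iterate (Newton) starting at β = 0.5:
  β = 0.500: g = 0.1059, g' = -0.839 → β = 0.626
  β = 0.626: g = -0.0045, g' = -0.929 → β = 0.621
Converged at β = 0.621.
Compositions from xᵢ = zᵢ/(1+β(Kᵢ−1)), yᵢ = Kᵢxᵢ:
  acetone: x = 0.087, y = 0.273
  chloroform: x = 0.050, y = 0.148
  ethanol: x = 0.205, y = 0.327
  2-propanol: x = 0.065, y = 0.097
  ethylbenzene: x = 0.592, y = 0.154

y_ethanol = 0.327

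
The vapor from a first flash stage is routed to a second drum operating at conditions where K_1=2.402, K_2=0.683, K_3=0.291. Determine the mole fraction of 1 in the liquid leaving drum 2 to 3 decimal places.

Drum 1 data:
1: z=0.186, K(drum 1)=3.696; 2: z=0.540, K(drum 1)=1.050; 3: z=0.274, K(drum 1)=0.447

x_1 (drum 2) = 0.229

Drum 1:
Newton–Raphson from ψ₁ = 0.5:
  ψ₁ = 0.500: g = 0.0305, g' = -0.407 → ψ₁ = 0.575
  ψ₁ = 0.575: g = 0.0007, g' = -0.389 → ψ₁ = 0.577
Converged at ψ₁ = 0.577.
Drum-1 compositions:
  1: x = 0.073, y = 0.269
  2: x = 0.525, y = 0.551
  3: x = 0.402, y = 0.180
Drum-2 feed = drum-1 vapor: z₂ = (0.2690, 0.5511, 0.1798).
Drum 2:
Rachford–Rice: g(ψ₂) = Σ zᵢ(Kᵢ−1)/(1+ψ₂(Kᵢ−1)) = 0.
g(0) = ΣzᵢKᵢ − 1 = 0.075 and g(1) = 1 − Σzᵢ/Kᵢ = -0.537, so a root lies in (0, 1).
Iterate (Newton) starting at ψ₂ = 0.48:
  ψ₂ = 0.480: g = -0.1739, g' = -0.474 → ψ₂ = 0.113
  ψ₂ = 0.113: g = 0.0058, g' = -0.561 → ψ₂ = 0.123
Converged at ψ₂ = 0.123.
  1: x = 0.229, y = 0.551
  2: x = 0.574, y = 0.392
  3: x = 0.197, y = 0.057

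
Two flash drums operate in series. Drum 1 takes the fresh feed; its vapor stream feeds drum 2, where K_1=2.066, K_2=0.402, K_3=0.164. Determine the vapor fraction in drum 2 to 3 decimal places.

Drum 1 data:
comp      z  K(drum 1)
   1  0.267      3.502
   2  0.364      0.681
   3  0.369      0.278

Drum 1:
Newton iteration, ψ₁⁰ = 0.5:
  ψ₁ = 0.500: g = -0.2583, g' = -0.853 → ψ₁ = 0.197
  ψ₁ = 0.197: g = 0.0126, g' = -1.053 → ψ₁ = 0.209
Converged at ψ₁ = 0.209.
Drum-1 compositions:
  1: x = 0.175, y = 0.614
  2: x = 0.390, y = 0.266
  3: x = 0.435, y = 0.121
Drum-2 feed = drum-1 vapor: z₂ = (0.6135, 0.2656, 0.1209).
Drum 2:
Let ψ₂ = V/F and solve Σ zᵢ(Kᵢ−1)/(1+ψ₂(Kᵢ−1)) = 0.
g(0) = ΣzᵢKᵢ − 1 = 0.394 and g(1) = 1 − Σzᵢ/Kᵢ = -0.695, so a root lies in (0, 1).
Newton–Raphson from ψ₂ = 0.5:
  ψ₂ = 0.500: g = 0.0264, g' = -0.739 → ψ₂ = 0.536
  ψ₂ = 0.536: g = -0.0004, g' = -0.765 → ψ₂ = 0.535
Converged at ψ₂ = 0.535.
  1: x = 0.391, y = 0.807
  2: x = 0.391, y = 0.157
  3: x = 0.219, y = 0.036

V/F (drum 2) = 0.535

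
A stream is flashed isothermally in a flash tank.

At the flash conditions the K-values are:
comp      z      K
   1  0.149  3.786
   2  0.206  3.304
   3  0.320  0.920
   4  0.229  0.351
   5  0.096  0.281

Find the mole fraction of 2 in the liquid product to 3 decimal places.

Material balance + equilibrium reduce to Σ zᵢ(Kᵢ−1)/(1+ψ(Kᵢ−1)) = 0.
Check two-phase: ΣzᵢKᵢ = 1.646 > 1 and Σzᵢ/Kᵢ = 1.444 > 1, so g(0) = 0.646 > 0 and g(1) = -0.444 < 0.
Newton–Raphson from ψ = 0.5:
  ψ = 0.500: g = 0.0396, g' = -0.773 → ψ = 0.551
  ψ = 0.551: g = 0.0003, g' = -0.764 → ψ = 0.552
Converged at ψ = 0.552.
Compositions from xᵢ = zᵢ/(1+ψ(Kᵢ−1)), yᵢ = Kᵢxᵢ:
  1: x = 0.059, y = 0.222
  2: x = 0.091, y = 0.300
  3: x = 0.335, y = 0.308
  4: x = 0.357, y = 0.125
  5: x = 0.159, y = 0.045

x_2 = 0.091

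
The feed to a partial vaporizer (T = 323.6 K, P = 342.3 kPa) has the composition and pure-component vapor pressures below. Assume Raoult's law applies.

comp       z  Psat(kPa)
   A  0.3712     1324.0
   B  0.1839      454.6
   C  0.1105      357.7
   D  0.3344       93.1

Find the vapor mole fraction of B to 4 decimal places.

y_B = 0.2033

Raoult's law: Kᵢ = Pᵢˢᵃᵗ/P = Pᵢˢᵃᵗ/342.3.
  K_A = 1324.0/342.3 = 3.867952, K_B = 454.6/342.3 = 1.328075, K_C = 357.7/342.3 = 1.044990, K_D = 93.1/342.3 = 0.271984
Let ψ = V/F and solve Σ zᵢ(Kᵢ−1)/(1+ψ(Kᵢ−1)) = 0.
g(0) = ΣzᵢKᵢ − 1 = 0.8864 and g(1) = 1 − Σzᵢ/Kᵢ = -0.5697, so a root lies in (0, 1).
Iterate (Newton) starting at ψ = 0.5:
  ψ = 0.5000: g = 0.11129, g' = -0.9684 → ψ = 0.6149
  ψ = 0.6149: g = -0.00051, g' = -0.9947 → ψ = 0.6144
Converged at ψ = 0.6144.
Compositions from xᵢ = zᵢ/(1+ψ(Kᵢ−1)), yᵢ = Kᵢxᵢ:
  A: x = 0.1344, y = 0.5198
  B: x = 0.1530, y = 0.2033
  C: x = 0.1075, y = 0.1124
  D: x = 0.6050, y = 0.1646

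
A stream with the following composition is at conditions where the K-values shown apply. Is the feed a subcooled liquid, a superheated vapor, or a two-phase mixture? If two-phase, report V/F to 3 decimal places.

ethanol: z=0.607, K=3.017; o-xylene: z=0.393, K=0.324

two-phase, V/F = 0.703

ΣzᵢKᵢ = 1.959; Σzᵢ/Kᵢ = 1.414.
Both exceed 1, so a two-phase solution exists.
Binary case is linear: z₁(K₁−1)(1+ψ(K₂−1)) + z₂(K₂−1)(1+ψ(K₁−1)) = 0
⇒ ψ = [z₁(K₁−1)+z₂(K₂−1)] / [−(K₁−1)(K₂−1)] = 0.9587/1.3635 = 0.703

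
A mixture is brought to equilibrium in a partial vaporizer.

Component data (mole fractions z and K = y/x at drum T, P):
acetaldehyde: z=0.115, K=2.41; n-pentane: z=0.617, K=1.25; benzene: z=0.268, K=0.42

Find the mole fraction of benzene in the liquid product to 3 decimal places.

x_benzene = 0.392

Let ψ = V/F and solve Σ zᵢ(Kᵢ−1)/(1+ψ(Kᵢ−1)) = 0.
Check two-phase: ΣzᵢKᵢ = 1.161 > 1 and Σzᵢ/Kᵢ = 1.179 > 1, so g(0) = 0.161 > 0 and g(1) = -0.179 < 0.
Newton iteration, ψ⁰ = 0.55:
  ψ = 0.550: g = -0.0013, g' = -0.297 → ψ = 0.546
Converged at ψ = 0.546.
Compositions from xᵢ = zᵢ/(1+ψ(Kᵢ−1)), yᵢ = Kᵢxᵢ:
  acetaldehyde: x = 0.065, y = 0.157
  n-pentane: x = 0.543, y = 0.679
  benzene: x = 0.392, y = 0.165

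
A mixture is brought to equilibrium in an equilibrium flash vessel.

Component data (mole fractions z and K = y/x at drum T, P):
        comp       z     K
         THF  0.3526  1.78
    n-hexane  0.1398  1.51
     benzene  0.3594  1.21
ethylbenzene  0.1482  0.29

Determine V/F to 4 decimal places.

Material balance + equilibrium reduce to Σ zᵢ(Kᵢ−1)/(1+V/F(Kᵢ−1)) = 0.
Check two-phase: ΣzᵢKᵢ = 1.3166 > 1 and Σzᵢ/Kᵢ = 1.0987 > 1, so g(0) = 0.3166 > 0 and g(1) = -0.0987 < 0.
Newton–Raphson from V/F = 0.59:
  V/F = 0.5900: g = 0.12924, g' = -0.3559 → V/F = 0.9531
  V/F = 0.9531: g = -0.05688, g' = -0.8129 → V/F = 0.8832
  V/F = 0.8832: g = -0.00647, g' = -0.6409 → V/F = 0.8731
  V/F = 0.8731: g = -0.00010, g' = -0.6217 → V/F = 0.8729
Converged at V/F = 0.8729.

V/F = 0.8729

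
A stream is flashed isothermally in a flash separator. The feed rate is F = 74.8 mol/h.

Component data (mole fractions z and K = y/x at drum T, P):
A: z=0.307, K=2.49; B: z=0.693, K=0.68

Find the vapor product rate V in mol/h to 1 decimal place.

V = 37.0 mol/h

Rachford–Rice: g(ψ) = Σ zᵢ(Kᵢ−1)/(1+ψ(Kᵢ−1)) = 0.
Check two-phase: ΣzᵢKᵢ = 1.236 > 1 and Σzᵢ/Kᵢ = 1.142 > 1, so g(0) = 0.236 > 0 and g(1) = -0.142 < 0.
Iterate (Newton) starting at ψ = 0.46:
  ψ = 0.460: g = 0.0114, g' = -0.338 → ψ = 0.494
Converged at ψ = 0.494.
Then V = ψ·F = 0.4943·74.8 = 37.0 mol/h and L = F − V = 37.8 mol/h.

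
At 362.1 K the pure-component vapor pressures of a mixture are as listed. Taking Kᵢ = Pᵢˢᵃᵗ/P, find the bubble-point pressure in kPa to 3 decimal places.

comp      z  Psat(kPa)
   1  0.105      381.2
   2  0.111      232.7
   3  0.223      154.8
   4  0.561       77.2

Pbub = 143.685 kPa

At the bubble point ψ → 0, so ΣzᵢKᵢ = 1 with Kᵢ = Pᵢˢᵃᵗ/P ⇒ P = ΣzᵢPᵢˢᵃᵗ.
P = 0.105·381.2 + 0.111·232.7 + 0.223·154.8 + 0.561·77.2 = 143.685 kPa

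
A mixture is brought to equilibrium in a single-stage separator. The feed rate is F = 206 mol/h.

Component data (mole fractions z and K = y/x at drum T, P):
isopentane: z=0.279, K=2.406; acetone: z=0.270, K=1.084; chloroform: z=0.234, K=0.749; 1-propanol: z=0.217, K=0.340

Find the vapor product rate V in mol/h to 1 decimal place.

Rachford–Rice: g(ψ) = Σ zᵢ(Kᵢ−1)/(1+ψ(Kᵢ−1)) = 0.
Feasibility: ΣzᵢKᵢ = 1.213, Σzᵢ/Kᵢ = 1.316 — both > 1, two phases present.
Newton–Raphson from ψ = 0.58:
  ψ = 0.580: g = -0.0631, g' = -0.437 → ψ = 0.436
  ψ = 0.436: g = -0.0019, g' = -0.419 → ψ = 0.431
Converged at ψ = 0.431.
Then V = ψ·F = 0.4313·206 = 88.8 mol/h and L = F − V = 117.2 mol/h.

V = 88.8 mol/h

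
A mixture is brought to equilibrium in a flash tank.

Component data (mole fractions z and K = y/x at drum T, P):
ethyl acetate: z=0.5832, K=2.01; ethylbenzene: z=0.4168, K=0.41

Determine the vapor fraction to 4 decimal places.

ψ = 0.5758

Material balance + equilibrium reduce to Σ zᵢ(Kᵢ−1)/(1+ψ(Kᵢ−1)) = 0.
Check two-phase: ΣzᵢKᵢ = 1.3431 > 1 and Σzᵢ/Kᵢ = 1.3067 > 1, so g(0) = 0.3431 > 0 and g(1) = -0.3067 < 0.
Binary case is linear: z₁(K₁−1)(1+ψ(K₂−1)) + z₂(K₂−1)(1+ψ(K₁−1)) = 0
⇒ ψ = [z₁(K₁−1)+z₂(K₂−1)] / [−(K₁−1)(K₂−1)] = 0.34312/0.59590 = 0.5758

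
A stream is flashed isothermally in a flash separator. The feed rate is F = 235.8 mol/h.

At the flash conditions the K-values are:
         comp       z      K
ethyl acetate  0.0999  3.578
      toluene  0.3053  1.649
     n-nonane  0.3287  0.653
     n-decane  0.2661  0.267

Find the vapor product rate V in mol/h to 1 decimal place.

Rachford–Rice: g(β) = Σ zᵢ(Kᵢ−1)/(1+β(Kᵢ−1)) = 0.
Check two-phase: ΣzᵢKᵢ = 1.1466 > 1 and Σzᵢ/Kᵢ = 1.7131 > 1, so g(0) = 0.1466 > 0 and g(1) = -0.7131 < 0.
Newton iteration, β⁰ = 0.5:
  β = 0.5000: g = -0.18379, g' = -0.6142 → β = 0.2008
  β = 0.2008: g = -0.00631, g' = -0.6312 → β = 0.1908
Converged at β = 0.1908.
Then V = β·F = 0.1908·235.8 = 45.0 mol/h and L = F − V = 190.8 mol/h.

V = 45.0 mol/h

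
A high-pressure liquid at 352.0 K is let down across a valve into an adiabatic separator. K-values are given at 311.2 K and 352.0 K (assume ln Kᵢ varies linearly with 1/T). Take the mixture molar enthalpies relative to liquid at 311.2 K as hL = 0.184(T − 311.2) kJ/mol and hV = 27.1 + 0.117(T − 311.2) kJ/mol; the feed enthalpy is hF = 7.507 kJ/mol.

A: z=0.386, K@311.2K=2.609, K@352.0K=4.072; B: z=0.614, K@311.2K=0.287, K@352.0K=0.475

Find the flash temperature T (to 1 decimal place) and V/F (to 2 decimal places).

Adiabatic flash: solve Rachford–Rice at each trial T, then check hF = ψ·hV(T) + (1−ψ)·hL(T).
  T = 311.2 K: K = (2.609, 0.287), RR gives ψ = 0.160, H_out = 4.330 kJ/mol
  T = 352.0 K: K = (4.072, 0.475), RR gives ψ = 0.535, H_out = 20.552 kJ/mol
  T = 331.6 K: K = (3.304, 0.375), RR gives ψ = 0.351, H_out = 12.790 kJ/mol
  T = 321.4 K: K = (2.947, 0.329), RR gives ψ = 0.260, H_out = 8.754 kJ/mol
  T = 316.3 K: K = (2.776, 0.308), RR gives ψ = 0.212, H_out = 6.608 kJ/mol
  T = 318.9 K: K = (2.863, 0.319), RR gives ψ = 0.237, H_out = 7.716 kJ/mol
  T = 317.6 K: K = (2.819, 0.313), RR gives ψ = 0.225, H_out = 7.166 kJ/mol
Linear interpolation between T = 317.6 (H_out = 7.166) and T = 318.9 (H_out = 7.716) on hF = 7.507 gives T ≈ 318.4 K, at which ψ = 0.23.

T = 318.4 K, V/F = 0.23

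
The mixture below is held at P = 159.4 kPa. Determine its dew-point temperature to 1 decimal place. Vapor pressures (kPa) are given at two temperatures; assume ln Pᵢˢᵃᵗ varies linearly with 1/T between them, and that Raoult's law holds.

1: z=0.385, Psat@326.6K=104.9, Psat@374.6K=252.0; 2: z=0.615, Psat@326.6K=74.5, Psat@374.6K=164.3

T = 363.2 K

Dew-point temperature: Σzᵢ·P/Pᵢˢᵃᵗ(T) = 1. Interpolate ln Pᵢˢᵃᵗ = aᵢ + bᵢ/T.
  T = 326.6 K: ΣzᵢP/Pᵢˢᵃᵗ = 1.9009
  T = 374.6 K: ΣzᵢP/Pᵢˢᵃᵗ = 0.8402
  T = 350.6 K: ΣzᵢP/Pᵢˢᵃᵗ = 1.2287
  T = 362.6 K: ΣzᵢP/Pᵢˢᵃᵗ = 1.0096
  T = 368.6 K: ΣzᵢP/Pᵢˢᵃᵗ = 0.9196
  T = 365.6 K: ΣzᵢP/Pᵢˢᵃᵗ = 0.9632
  T = 364.1 K: ΣzᵢP/Pᵢˢᵃᵗ = 0.9860
Interpolating between 362.6 K and 364.1 K gives T ≈ 363.2 K.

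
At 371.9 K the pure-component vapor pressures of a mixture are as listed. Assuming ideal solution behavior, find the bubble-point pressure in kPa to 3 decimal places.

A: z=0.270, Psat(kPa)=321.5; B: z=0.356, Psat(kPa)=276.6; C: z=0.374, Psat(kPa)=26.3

Pbub = 195.111 kPa

At the bubble point ψ → 0, so ΣzᵢKᵢ = 1 with Kᵢ = Pᵢˢᵃᵗ/P ⇒ P = ΣzᵢPᵢˢᵃᵗ.
P = 0.270·321.5 + 0.356·276.6 + 0.374·26.3 = 195.111 kPa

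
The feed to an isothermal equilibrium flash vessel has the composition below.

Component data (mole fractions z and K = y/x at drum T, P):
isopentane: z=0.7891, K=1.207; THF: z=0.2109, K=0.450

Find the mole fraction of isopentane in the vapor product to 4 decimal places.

Rachford–Rice: g(β) = Σ zᵢ(Kᵢ−1)/(1+β(Kᵢ−1)) = 0.
Feasibility: ΣzᵢKᵢ = 1.0473, Σzᵢ/Kᵢ = 1.1224 — both > 1, two phases present.
Binary case is linear: z₁(K₁−1)(1+β(K₂−1)) + z₂(K₂−1)(1+β(K₁−1)) = 0
⇒ β = [z₁(K₁−1)+z₂(K₂−1)] / [−(K₁−1)(K₂−1)] = 0.04735/0.11385 = 0.4159
Compositions from xᵢ = zᵢ/(1+β(Kᵢ−1)), yᵢ = Kᵢxᵢ:
  isopentane: x = 0.7266, y = 0.8769
  THF: x = 0.2734, y = 0.1231

y_isopentane = 0.8769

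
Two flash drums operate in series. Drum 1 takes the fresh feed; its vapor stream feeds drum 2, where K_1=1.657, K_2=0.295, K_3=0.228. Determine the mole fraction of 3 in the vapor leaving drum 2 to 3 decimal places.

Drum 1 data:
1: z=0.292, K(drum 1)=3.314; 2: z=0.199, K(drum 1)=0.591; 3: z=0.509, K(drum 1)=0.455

Drum 1:
Material balance + equilibrium reduce to Σ zᵢ(Kᵢ−1)/(1+ψ₁(Kᵢ−1)) = 0.
g(0) = ΣzᵢKᵢ − 1 = 0.317 and g(1) = 1 − Σzᵢ/Kᵢ = -0.544, so a root lies in (0, 1).
Newton iteration, ψ₁⁰ = 0.59:
  ψ₁ = 0.590: g = -0.2305, g' = -0.666 → ψ₁ = 0.244
  ψ₁ = 0.244: g = 0.0217, g' = -0.881 → ψ₁ = 0.268
  ψ₁ = 0.268: g = 0.0005, g' = -0.844 → ψ₁ = 0.269
Converged at ψ₁ = 0.269.
Drum-1 compositions:
  1: x = 0.180, y = 0.596
  2: x = 0.224, y = 0.132
  3: x = 0.596, y = 0.271
Drum-2 feed = drum-1 vapor: z₂ = (0.5965, 0.1321, 0.2714).
Drum 2:
Let ψ₂ = V/F and solve Σ zᵢ(Kᵢ−1)/(1+ψ₂(Kᵢ−1)) = 0.
g(0) = ΣzᵢKᵢ − 1 = 0.089 and g(1) = 1 − Σzᵢ/Kᵢ = -0.998, so a root lies in (0, 1).
Newton–Raphson from ψ₂ = 0.59:
  ψ₂ = 0.590: g = -0.2618, g' = -0.872 → ψ₂ = 0.290
  ψ₂ = 0.290: g = -0.0577, g' = -0.554 → ψ₂ = 0.186
  ψ₂ = 0.186: g = -0.0024, g' = -0.512 → ψ₂ = 0.181
Converged at ψ₂ = 0.181.
  1: x = 0.533, y = 0.883
  2: x = 0.151, y = 0.045
  3: x = 0.315, y = 0.072

y_3 (drum 2) = 0.072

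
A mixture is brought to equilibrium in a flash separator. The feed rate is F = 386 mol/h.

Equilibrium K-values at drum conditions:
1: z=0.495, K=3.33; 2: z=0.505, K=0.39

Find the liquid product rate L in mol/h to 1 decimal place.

L = 156.4 mol/h

Rachford–Rice: g(ψ) = Σ zᵢ(Kᵢ−1)/(1+ψ(Kᵢ−1)) = 0.
Feasibility: ΣzᵢKᵢ = 1.845, Σzᵢ/Kᵢ = 1.444 — both > 1, two phases present.
Binary case is linear: z₁(K₁−1)(1+ψ(K₂−1)) + z₂(K₂−1)(1+ψ(K₁−1)) = 0
⇒ ψ = [z₁(K₁−1)+z₂(K₂−1)] / [−(K₁−1)(K₂−1)] = 0.8453/1.4213 = 0.595
Then V = ψ·F = 0.5947·386 = 229.6 mol/h and L = F − V = 156.4 mol/h.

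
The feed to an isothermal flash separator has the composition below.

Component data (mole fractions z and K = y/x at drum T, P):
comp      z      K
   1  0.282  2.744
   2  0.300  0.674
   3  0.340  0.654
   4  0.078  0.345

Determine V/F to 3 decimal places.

Rachford–Rice: g(V/F) = Σ zᵢ(Kᵢ−1)/(1+V/F(Kᵢ−1)) = 0.
Check two-phase: ΣzᵢKᵢ = 1.225 > 1 and Σzᵢ/Kᵢ = 1.294 > 1, so g(0) = 0.225 > 0 and g(1) = -0.294 < 0.
Newton–Raphson from V/F = 0.5:
  V/F = 0.500: g = -0.0723, g' = -0.424 → V/F = 0.329
  V/F = 0.329: g = 0.0049, g' = -0.492 → V/F = 0.339
Converged at V/F = 0.339.

V/F = 0.339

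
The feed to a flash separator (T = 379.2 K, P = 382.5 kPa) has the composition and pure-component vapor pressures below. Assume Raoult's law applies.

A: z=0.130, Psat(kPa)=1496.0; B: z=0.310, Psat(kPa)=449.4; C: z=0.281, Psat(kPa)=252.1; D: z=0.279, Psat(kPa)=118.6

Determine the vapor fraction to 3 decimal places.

Raoult's law: Kᵢ = Pᵢˢᵃᵗ/P = Pᵢˢᵃᵗ/382.5.
  K_A = 1496.0/382.5 = 3.91111, K_B = 449.4/382.5 = 1.17490, K_C = 252.1/382.5 = 0.65908, K_D = 118.6/382.5 = 0.31007
Newton iteration, ψ⁰ = 0.5:
  ψ = 0.500: g = -0.2054, g' = -0.548 → ψ = 0.125
  ψ = 0.125: g = 0.0198, g' = -0.796 → ψ = 0.150
  ψ = 0.150: g = 0.0007, g' = -0.744 → ψ = 0.151
Converged at ψ = 0.151.

ψ = 0.151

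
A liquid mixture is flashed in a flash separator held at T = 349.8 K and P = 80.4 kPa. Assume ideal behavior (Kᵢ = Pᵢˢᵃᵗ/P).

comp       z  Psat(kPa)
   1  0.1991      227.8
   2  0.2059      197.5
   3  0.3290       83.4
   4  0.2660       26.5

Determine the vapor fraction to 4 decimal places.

Raoult's law: Kᵢ = Pᵢˢᵃᵗ/P = Pᵢˢᵃᵗ/80.4.
  K_1 = 227.8/80.4 = 2.833333, K_2 = 197.5/80.4 = 2.456468, K_3 = 83.4/80.4 = 1.037313, K_4 = 26.5/80.4 = 0.329602
Rachford–Rice: g(ψ) = Σ zᵢ(Kᵢ−1)/(1+ψ(Kᵢ−1)) = 0.
Check two-phase: ΣzᵢKᵢ = 1.4989 > 1 and Σzᵢ/Kᵢ = 1.2783 > 1, so g(0) = 0.4989 > 0 and g(1) = -0.2783 < 0.
Iterate (Newton) starting at ψ = 0.63:
  ψ = 0.6300: g = 0.02905, g' = -0.6216 → ψ = 0.6767
  ψ = 0.6767: g = -0.00051, g' = -0.6451 → ψ = 0.6759
Converged at ψ = 0.6759.

ψ = 0.6759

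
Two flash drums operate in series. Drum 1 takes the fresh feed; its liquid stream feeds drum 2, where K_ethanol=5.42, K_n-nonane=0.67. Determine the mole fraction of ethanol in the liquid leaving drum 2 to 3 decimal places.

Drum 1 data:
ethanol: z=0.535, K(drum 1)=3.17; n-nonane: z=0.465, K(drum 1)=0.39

Drum 1:
Binary case is linear: z₁(K₁−1)(1+ψ₁(K₂−1)) + z₂(K₂−1)(1+ψ₁(K₁−1)) = 0
⇒ ψ₁ = [z₁(K₁−1)+z₂(K₂−1)] / [−(K₁−1)(K₂−1)] = 0.8773/1.3237 = 0.663
Drum-1 compositions:
  ethanol: x = 0.219, y = 0.696
  n-nonane: x = 0.781, y = 0.304
Drum-2 feed = drum-1 liquid: z₂ = (0.2194, 0.7806).
Drum 2:
Rachford–Rice: g(ψ₂) = Σ zᵢ(Kᵢ−1)/(1+ψ₂(Kᵢ−1)) = 0.
Feasibility: ΣzᵢKᵢ = 1.712, Σzᵢ/Kᵢ = 1.206 — both > 1, two phases present.
Binary case is linear: z₁(K₁−1)(1+ψ₂(K₂−1)) + z₂(K₂−1)(1+ψ₂(K₁−1)) = 0
⇒ ψ₂ = [z₁(K₁−1)+z₂(K₂−1)] / [−(K₁−1)(K₂−1)] = 0.7123/1.4586 = 0.488
  ethanol: x = 0.069, y = 0.377
  n-nonane: x = 0.931, y = 0.623

x_ethanol (drum 2) = 0.069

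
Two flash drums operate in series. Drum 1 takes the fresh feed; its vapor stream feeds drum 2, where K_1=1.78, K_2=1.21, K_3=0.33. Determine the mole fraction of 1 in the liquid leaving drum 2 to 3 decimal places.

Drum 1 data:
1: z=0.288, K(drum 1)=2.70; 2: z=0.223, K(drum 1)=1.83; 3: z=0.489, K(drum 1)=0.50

Drum 1:
Rachford–Rice: g(ψ₁) = Σ zᵢ(Kᵢ−1)/(1+ψ₁(Kᵢ−1)) = 0.
Feasibility: ΣzᵢKᵢ = 1.430, Σzᵢ/Kᵢ = 1.207 — both > 1, two phases present.
Newton iteration, ψ₁⁰ = 0.5:
  ψ₁ = 0.500: g = 0.0695, g' = -0.537 → ψ₁ = 0.629
  ψ₁ = 0.629: g = 0.0014, g' = -0.521 → ψ₁ = 0.632
Converged at ψ₁ = 0.632.
Drum-1 compositions:
  1: x = 0.139, y = 0.375
  2: x = 0.146, y = 0.268
  3: x = 0.715, y = 0.357
Drum-2 feed = drum-1 vapor: z₂ = (0.3749, 0.2677, 0.3574).
Drum 2:
Rachford–Rice: g(ψ₂) = Σ zᵢ(Kᵢ−1)/(1+ψ₂(Kᵢ−1)) = 0.
g(0) = ΣzᵢKᵢ − 1 = 0.109 and g(1) = 1 − Σzᵢ/Kᵢ = -0.515, so a root lies in (0, 1).
Newton–Raphson from ψ₂ = 0.39:
  ψ₂ = 0.390: g = -0.0480, g' = -0.438 → ψ₂ = 0.280
  ψ₂ = 0.280: g = -0.0019, g' = -0.407 → ψ₂ = 0.276
Converged at ψ₂ = 0.276.
  1: x = 0.309, y = 0.549
  2: x = 0.253, y = 0.306
  3: x = 0.438, y = 0.145

x_1 (drum 2) = 0.309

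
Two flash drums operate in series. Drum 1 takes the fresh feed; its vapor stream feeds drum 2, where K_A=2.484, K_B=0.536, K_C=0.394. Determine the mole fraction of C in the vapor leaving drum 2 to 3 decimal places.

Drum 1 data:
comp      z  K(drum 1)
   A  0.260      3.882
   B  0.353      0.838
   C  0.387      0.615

y_C (drum 2) = 0.144

Drum 1:
Rachford–Rice: g(ψ₁) = Σ zᵢ(Kᵢ−1)/(1+ψ₁(Kᵢ−1)) = 0.
g(0) = ΣzᵢKᵢ − 1 = 0.543 and g(1) = 1 − Σzᵢ/Kᵢ = -0.117, so a root lies in (0, 1).
Newton iteration, ψ₁⁰ = 0.5:
  ψ₁ = 0.500: g = 0.0602, g' = -0.461 → ψ₁ = 0.631
  ψ₁ = 0.631: g = 0.0055, g' = -0.384 → ψ₁ = 0.645
Converged at ψ₁ = 0.645.
Drum-1 compositions:
  A: x = 0.091, y = 0.353
  B: x = 0.394, y = 0.330
  C: x = 0.515, y = 0.317
Drum-2 feed = drum-1 vapor: z₂ = (0.3530, 0.3303, 0.3166).
Drum 2:
Iterate (Newton) starting at ψ₂ = 0.4:
  ψ₂ = 0.400: g = -0.1127, g' = -0.616 → ψ₂ = 0.217
  ψ₂ = 0.217: g = 0.0049, g' = -0.687 → ψ₂ = 0.224
Converged at ψ₂ = 0.224.
  A: x = 0.265, y = 0.658
  B: x = 0.369, y = 0.198
  C: x = 0.366, y = 0.144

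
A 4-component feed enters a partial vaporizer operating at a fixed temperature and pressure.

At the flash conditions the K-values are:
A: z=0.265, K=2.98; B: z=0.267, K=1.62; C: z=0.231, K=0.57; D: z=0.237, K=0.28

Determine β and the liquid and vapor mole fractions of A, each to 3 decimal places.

β = 0.495, x_A = 0.134, y_A = 0.399

Material balance + equilibrium reduce to Σ zᵢ(Kᵢ−1)/(1+β(Kᵢ−1)) = 0.
Feasibility: ΣzᵢKᵢ = 1.420, Σzᵢ/Kᵢ = 1.505 — both > 1, two phases present.
Newton–Raphson from β = 0.5:
  β = 0.500: g = -0.0031, g' = -0.691 → β = 0.495
Converged at β = 0.495.
Compositions from xᵢ = zᵢ/(1+β(Kᵢ−1)), yᵢ = Kᵢxᵢ:
  A: x = 0.134, y = 0.399
  B: x = 0.204, y = 0.331
  C: x = 0.294, y = 0.167
  D: x = 0.368, y = 0.103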